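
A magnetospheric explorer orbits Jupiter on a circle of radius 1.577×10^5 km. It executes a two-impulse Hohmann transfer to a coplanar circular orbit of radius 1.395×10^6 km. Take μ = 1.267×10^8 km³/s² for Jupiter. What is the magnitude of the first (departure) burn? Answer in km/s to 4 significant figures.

Semi-major axis of the transfer orbit: a_t = (1.577×10^5 + 1.395×10^6)/2 = 7.7635×10^5 km.
On the circular orbit at r = 1.577×10^5 km, v_c = √(μ/r) = 28.3447 km/s.
Vis-viva on the transfer ellipse at r = 1.577×10^5 km gives v_t = √[μ(2/r − 1/a_t)] = 37.9954 km/s.
Δv₁ = |v_t − v_c| = |37.9954 − 28.3447| = 9.651 km/s.

Δv₁ = 9.651 km/s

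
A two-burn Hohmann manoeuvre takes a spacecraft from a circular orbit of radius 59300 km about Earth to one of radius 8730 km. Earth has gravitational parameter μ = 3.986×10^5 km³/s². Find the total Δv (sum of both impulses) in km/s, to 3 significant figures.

Δv = 3.44 km/s

Transfer-ellipse semi-major axis a_t = (r₁ + r₂)/2 = (59300 + 8730)/2 = 34015 km.
At r₁ the circular-orbit speed is v₁ = √(μ/r₁) = 2.5926 km/s.
Transfer-orbit speed at r₁ (vis-viva equation): v_a = √[μ(2/r₁ − 1/a_t)] = 1.3134 km/s.
First burn Δv₁ = |v_a − v₁| = 1.279 km/s.
At r₂, v₂ = √(μ/r₂) = 6.757 km/s.
Transfer-orbit speed at r₂: v_p = √[μ(2/r₂ − 1/a_t)] = 8.922 km/s.
Second burn Δv₂ = |v₂ − v_p| = 2.165 km/s.
Δv = Δv₁ + Δv₂ = 1.279 + 2.165 = 3.444 km/s.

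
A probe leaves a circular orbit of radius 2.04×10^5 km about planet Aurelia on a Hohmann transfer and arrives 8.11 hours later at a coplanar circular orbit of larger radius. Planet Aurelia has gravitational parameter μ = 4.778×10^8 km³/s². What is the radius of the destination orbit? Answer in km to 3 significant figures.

r₂ = 4.87×10^5 km

Transfer time t = 8.11 hours = 29196 s, and t = π√(a_t³/μ).
So a_t = (μ t²/π²)^(1/3) = (4.778×10^8 × (29196)² / π²)^(1/3) = 3.4557×10^5 km.
Since a_t = (r₁ + r₂)/2, r₂ = 2a_t − r₁ = 2×3.4557×10^5 − 2.040×10^5 = 4.8714×10^5 km.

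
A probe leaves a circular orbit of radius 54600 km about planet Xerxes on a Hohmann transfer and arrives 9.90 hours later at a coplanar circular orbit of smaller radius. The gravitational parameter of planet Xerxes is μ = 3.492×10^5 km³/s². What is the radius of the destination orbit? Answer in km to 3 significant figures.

r₂ = 16500 km

Transfer time t = 9.90 hours = 35640 s, and t = π√(a_t³/μ).
So a_t = (μ t²/π²)^(1/3) = (3.492×10^5 × (35640)² / π²)^(1/3) = 35554 km.
Since a_t = (r₁ + r₂)/2, r₂ = 2a_t − r₁ = 2×35554 − 54600 = 16508 km.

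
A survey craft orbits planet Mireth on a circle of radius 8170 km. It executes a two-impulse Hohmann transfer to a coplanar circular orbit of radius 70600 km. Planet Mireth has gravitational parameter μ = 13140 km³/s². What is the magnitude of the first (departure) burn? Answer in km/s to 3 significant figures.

Δv₁ = 0.430 km/s

Semi-major axis of the transfer orbit: a_t = (8170 + 70600)/2 = 39385 km.
Circular speed at r = 8170 km: v_c = √(μ/r) = 1.2682 km/s.
Vis-viva on the transfer ellipse at r = 8170 km gives v_t = √[μ(2/r − 1/a_t)] = 1.6979 km/s.
Δv₁ = |v_t − v_c| = |1.6979 − 1.2682| = 0.4297 km/s.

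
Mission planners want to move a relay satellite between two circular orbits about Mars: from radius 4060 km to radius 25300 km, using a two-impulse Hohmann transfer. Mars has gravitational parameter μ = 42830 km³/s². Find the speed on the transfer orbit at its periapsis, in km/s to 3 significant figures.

The Hohmann ellipse has a_t = (r₁ + r₂)/2 = 14680 km.
The periapsis of the transfer ellipse is at r = 4060 km.
Vis-viva: v = √[μ(2/r − 1/a_t)] = √[42830 × (2/4060 − 1/14680)] = 4.264 km/s.

v = 4.26 km/s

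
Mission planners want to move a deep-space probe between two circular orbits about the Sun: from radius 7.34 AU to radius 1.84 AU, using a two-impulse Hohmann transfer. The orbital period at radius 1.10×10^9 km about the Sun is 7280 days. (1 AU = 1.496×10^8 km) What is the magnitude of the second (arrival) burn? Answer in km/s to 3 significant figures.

Δv₂ = 5.81 km/s

From Kepler's third law T² = 4π²r³/μ at r = 1.10×10^9 km, T = 7280 days = 7280 × 86400 s = 6.28992×10^8 s: μ = 4π²r³/T² = 1.32815×10^11 km³/s².
In km: r₁ = 7.34 × 1.496×10^8 = 1.098064×10^9 km; r₂ = 1.84 × 1.496×10^8 = 2.75264×10^8 km.
Transfer-ellipse semi-major axis a_t = (r₁ + r₂)/2 = (1.098064×10^9 + 2.75264×10^8)/2 = 6.86664×10^8 km.
On the circular orbit at r = 2.75264×10^8 km, v_c = √(μ/r) = 21.966 km/s.
Vis-viva on the transfer ellipse at r = 2.75264×10^8 km gives v_t = √[μ(2/r − 1/a_t)] = 27.777 km/s.
Δv₂ = |v_t − v_c| = |27.777 − 21.966| = 5.811 km/s.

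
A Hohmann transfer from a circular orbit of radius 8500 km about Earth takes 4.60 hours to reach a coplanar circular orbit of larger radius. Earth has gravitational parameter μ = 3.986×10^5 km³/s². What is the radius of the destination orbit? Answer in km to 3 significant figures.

r₂ = 36100 km

Transfer time t = 4.60 hours = 16560 s, and t = π√(a_t³/μ).
So a_t = (μ t²/π²)^(1/3) = (3.986×10^5 × (16560)² / π²)^(1/3) = 22290 km.
Since a_t = (r₁ + r₂)/2, r₂ = 2a_t − r₁ = 2×22290 − 8500 = 36080 km.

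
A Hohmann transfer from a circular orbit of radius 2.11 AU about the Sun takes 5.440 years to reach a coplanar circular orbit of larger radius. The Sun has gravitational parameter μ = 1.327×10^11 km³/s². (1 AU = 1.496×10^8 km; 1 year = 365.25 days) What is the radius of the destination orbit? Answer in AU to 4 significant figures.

r₂ = 7.710 AU

In km: r₁ = 2.11 × 1.496×10^8 = 3.15656×10^8 km.
Transfer time t = 5.440 years × 365.25 × 86400 s = 1.71673344×10^8 s, and t = π√(a_t³/μ).
So a_t = (μ t²/π²)^(1/3) = (1.327×10^11 × (1.71673344×10^8)² / π²)^(1/3) = 7.3450×10^8 km.
Since a_t = (r₁ + r₂)/2, r₂ = 2a_t − r₁ = 2×7.3450×10^8 − 3.15656×10^8 = 1.153344×10^9 km.
In AU: r₂ = 1.153344×10^9 / 1.496×10^8 = 7.710 AU.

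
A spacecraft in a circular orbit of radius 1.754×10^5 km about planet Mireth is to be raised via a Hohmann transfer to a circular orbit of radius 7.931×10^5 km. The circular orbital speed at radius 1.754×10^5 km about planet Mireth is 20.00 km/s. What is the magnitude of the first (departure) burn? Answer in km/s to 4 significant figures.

From the circular-orbit relation v² = μ/r at r = 1.754×10^5 km: μ = v²r = (20.00)² × 1.754×10^5 = 7.01600×10^7 km³/s².
The Hohmann ellipse has a_t = (r₁ + r₂)/2 = 4.8425×10^5 km.
On the circular orbit at r = 1.754×10^5 km, v_c = √(μ/r) = 20.000 km/s.
Transfer-orbit speed at the same r (vis-viva, a = a_t): v_t = √[μ(2/r − 1/a_t)] = 25.595 km/s.
Δv₁ = |v_t − v_c| = |25.595 − 20.000| = 5.595 km/s.

Δv₁ = 5.595 km/s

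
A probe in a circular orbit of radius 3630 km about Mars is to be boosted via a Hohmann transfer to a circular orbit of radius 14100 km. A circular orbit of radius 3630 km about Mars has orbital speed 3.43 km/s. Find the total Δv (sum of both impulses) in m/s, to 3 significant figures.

Δv = 1520 m/s

From the circular-orbit relation v² = μ/r at r = 3630 km: μ = v²r = (3.43)² × 3630 = 42706.6 km³/s².
The Hohmann ellipse has a_t = (r₁ + r₂)/2 = 8865 km.
Circular speed at r₁: v₁ = √(μ/r₁) = √(42706.6/3630) = 3.43000 km/s.
Transfer-orbit speed at r₁ (v² = μ(2/r − 1/a)): v_p = √[μ(2/r₁ − 1/a_t)] = 4.32578 km/s.
First burn Δv₁ = |v_p − v₁| = 0.89578 km/s.
Circular speed at r₂: v₂ = √(μ/r₂) = 1.7404 km/s.
Transfer-orbit speed at r₂: v_a = √[μ(2/r₂ − 1/a_t)] = 1.1137 km/s.
Second burn Δv₂ = |v₂ − v_a| = 0.62670 km/s.
Δv = Δv₁ + Δv₂ = 0.89578 + 0.62670 = 1.522 km/s.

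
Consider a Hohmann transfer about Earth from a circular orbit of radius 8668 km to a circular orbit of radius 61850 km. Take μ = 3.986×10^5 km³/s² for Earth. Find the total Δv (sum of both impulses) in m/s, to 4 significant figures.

Δv = 3480 m/s

Semi-major axis of the transfer orbit: a_t = (8668 + 61850)/2 = 35259 km.
At r₁ the circular-orbit speed is v₁ = √(μ/r₁) = 6.781 km/s.
Transfer-orbit speed at r₁ (vis-viva equation): v_p = √[μ(2/r₁ − 1/a_t)] = 8.981 km/s.
First burn Δv₁ = |v_p − v₁| = 2.200 km/s.
Circular speed at r₂: v₂ = √(μ/r₂) = 2.539 km/s.
Transfer-orbit speed at r₂: v_a = √[μ(2/r₂ − 1/a_t)] = 1.259 km/s.
Second burn Δv₂ = |v₂ − v_a| = 1.280 km/s.
Total Δv = Δv₁ + Δv₂ = 3.480 km/s.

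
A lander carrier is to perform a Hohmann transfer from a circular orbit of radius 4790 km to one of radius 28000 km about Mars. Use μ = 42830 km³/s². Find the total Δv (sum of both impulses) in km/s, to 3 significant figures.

Semi-major axis of the transfer orbit: a_t = (4790 + 28000)/2 = 16395 km.
Circular speed at r₁: v₁ = √(μ/r₁) = √(42830/4790) = 2.99024 km/s.
Transfer-orbit speed at r₁ (v² = μ(2/r − 1/a)): v_p = √[μ(2/r₁ − 1/a_t)] = 3.90778 km/s.
First burn Δv₁ = |v_p − v₁| = 0.9175 km/s.
Circular speed at r₂: v₂ = √(μ/r₂) = 1.2368 km/s.
Transfer-orbit speed at r₂: v_a = √[μ(2/r₂ − 1/a_t)] = 0.66851 km/s.
Second burn Δv₂ = |v₂ − v_a| = 0.5683 km/s.
Total Δv = Δv₁ + Δv₂ = 1.486 km/s.

Δv = 1.49 km/s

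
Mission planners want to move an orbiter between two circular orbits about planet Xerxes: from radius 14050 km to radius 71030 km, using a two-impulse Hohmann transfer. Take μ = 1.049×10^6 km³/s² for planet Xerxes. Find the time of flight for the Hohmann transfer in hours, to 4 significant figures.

t = 7.476 hours

Semi-major axis of the transfer orbit: a_t = (14050 + 71030)/2 = 42540 km.
Transfer time t = π√(a_t³/μ) = π√((42540)³ / 1.049×10^6) = 26913 s.
Converting: 26913 s ÷ 3600 s/hour = 7.476 hours.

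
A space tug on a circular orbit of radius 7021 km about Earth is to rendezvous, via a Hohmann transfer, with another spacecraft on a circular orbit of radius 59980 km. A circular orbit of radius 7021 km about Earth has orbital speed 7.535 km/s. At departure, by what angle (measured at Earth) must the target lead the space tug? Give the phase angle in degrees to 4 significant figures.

φ = 104.9°

From the circular-orbit relation v² = μ/r at r = 7021 km: μ = v²r = (7.535)² × 7021 = 3.98626×10^5 km³/s².
Semi-major axis of the transfer orbit: a_t = (7021 + 59980)/2 = 33500.5 km.
The half-period of the transfer ellipse is t = π√(a_t³/μ) = 30510 s.
The target's mean motion on its circular orbit is ω₂ = √(μ/r₂³) = 4.298×10^-5 rad/s.
Angle swept by the target during transfer: ω₂·t = 1.3113 rad = 75.13°.
Arrival is 180° from departure on the ellipse, so φ = 180° − 75.13° = 104.9°.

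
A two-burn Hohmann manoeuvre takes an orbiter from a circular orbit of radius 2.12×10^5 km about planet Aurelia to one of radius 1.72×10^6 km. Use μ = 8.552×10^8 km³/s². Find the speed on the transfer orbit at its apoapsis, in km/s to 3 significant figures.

v = 10.4 km/s

The Hohmann ellipse has a_t = (r₁ + r₂)/2 = 9.660×10^5 km.
The apoapsis of the transfer ellipse is at r = 1.720×10^6 km.
Applying v² = μ(2/r − 1/a_t): v = 10.45 km/s.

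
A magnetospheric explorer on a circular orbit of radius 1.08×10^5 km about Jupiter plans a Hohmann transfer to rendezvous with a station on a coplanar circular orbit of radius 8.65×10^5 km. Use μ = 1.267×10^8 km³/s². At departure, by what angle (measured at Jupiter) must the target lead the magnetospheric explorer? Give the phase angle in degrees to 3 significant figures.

φ = 104°

Transfer-ellipse semi-major axis a_t = (r₁ + r₂)/2 = (1.080×10^5 + 8.650×10^5)/2 = 4.865×10^5 km.
Transfer time t = π√(a_t³/μ) = 94710 s.
Target angular speed ω₂ = √(μ/r₂³) = 1.399×10^-5 rad/s.
Angle swept by the target during transfer: ω₂·t = 1.325 rad = 75.92°.
Arrival is 180° from departure on the ellipse, so φ = 180° − 75.92° = 104°.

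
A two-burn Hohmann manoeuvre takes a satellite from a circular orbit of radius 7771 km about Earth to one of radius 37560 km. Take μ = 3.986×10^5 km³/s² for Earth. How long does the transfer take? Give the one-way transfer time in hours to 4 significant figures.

The Hohmann ellipse has a_t = (r₁ + r₂)/2 = 22665.5 km.
By Kepler's third law the transfer-orbit period is T = 2π√(a_t³/μ), so t = T/2 = 16980 s.
Converting: 16980 s ÷ 3600 s/hour = 4.717 hours.

t = 4.717 hours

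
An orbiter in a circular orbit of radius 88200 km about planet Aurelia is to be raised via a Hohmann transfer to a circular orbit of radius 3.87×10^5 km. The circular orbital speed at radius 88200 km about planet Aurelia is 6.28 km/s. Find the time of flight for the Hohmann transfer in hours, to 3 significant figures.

From the circular-orbit relation v² = μ/r at r = 88200 km: μ = v²r = (6.28)² × 88200 = 3.47847×10^6 km³/s².
Transfer-ellipse semi-major axis a_t = (r₁ + r₂)/2 = (88200 + 3.870×10^5)/2 = 2.376×10^5 km.
Half the transfer-orbit period gives t = π√(a_t³/μ) = 1.951×10^5 s.
Converting: 1.951×10^5 s ÷ 3600 s/hour = 54.2 hours.

t = 54.2 hours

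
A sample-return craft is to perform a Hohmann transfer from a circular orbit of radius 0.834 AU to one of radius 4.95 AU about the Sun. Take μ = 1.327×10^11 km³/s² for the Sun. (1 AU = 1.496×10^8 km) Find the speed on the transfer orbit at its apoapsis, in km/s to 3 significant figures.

In km: r₁ = 0.834 × 1.496×10^8 = 1.247664×10^8 km; r₂ = 4.95 × 1.496×10^8 = 7.4052×10^8 km.
Semi-major axis of the transfer orbit: a_t = (1.247664×10^8 + 7.4052×10^8)/2 = 4.326432×10^8 km.
The apoapsis of the transfer ellipse is at r = 7.4052×10^8 km.
From the vis-viva equation, v = √[μ(2/r − 1/a_t)] = 7.189 km/s.

v = 7.19 km/s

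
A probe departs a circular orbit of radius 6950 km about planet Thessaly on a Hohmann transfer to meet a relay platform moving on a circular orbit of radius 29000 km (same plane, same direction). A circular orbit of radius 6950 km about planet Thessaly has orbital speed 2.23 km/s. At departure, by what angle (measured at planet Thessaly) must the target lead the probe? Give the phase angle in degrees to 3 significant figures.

From the circular-orbit relation v² = μ/r at r = 6950 km: μ = v²r = (2.23)² × 6950 = 34561.7 km³/s².
The Hohmann ellipse has a_t = (r₁ + r₂)/2 = 17975 km.
The half-period of the transfer ellipse is t = π√(a_t³/μ) = 40725 s.
Target angular speed ω₂ = √(μ/r₂³) = 3.7644×10^-5 rad/s.
Angle swept by the target during transfer: ω₂·t = 1.53305 rad = 87.84°.
Arrival is 180° from departure on the ellipse, so φ = 180° − 87.84° = 92.2°.

φ = 92.2°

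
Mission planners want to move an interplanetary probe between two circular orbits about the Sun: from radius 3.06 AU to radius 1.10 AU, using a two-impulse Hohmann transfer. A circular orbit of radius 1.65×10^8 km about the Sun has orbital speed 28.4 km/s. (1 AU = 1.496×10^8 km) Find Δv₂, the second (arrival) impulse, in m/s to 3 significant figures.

From the circular-orbit relation v² = μ/r at r = 1.65×10^8 km: μ = v²r = (28.4)² × 1.65×10^8 = 1.33082×10^11 km³/s².
In km: r₁ = 3.06 × 1.496×10^8 = 4.57776×10^8 km; r₂ = 1.10 × 1.496×10^8 = 1.6456×10^8 km.
Transfer-ellipse semi-major axis a_t = (r₁ + r₂)/2 = (4.57776×10^8 + 1.6456×10^8)/2 = 3.11168×10^8 km.
On the circular orbit at r = 1.6456×10^8 km, v_c = √(μ/r) = 28.438 km/s.
Vis-viva on the transfer ellipse at r = 1.6456×10^8 km gives v_t = √[μ(2/r − 1/a_t)] = 34.493 km/s.
Δv₂ = |v_t − v_c| = |34.493 − 28.438| = 6.055 km/s.

Δv₂ = 6050 m/s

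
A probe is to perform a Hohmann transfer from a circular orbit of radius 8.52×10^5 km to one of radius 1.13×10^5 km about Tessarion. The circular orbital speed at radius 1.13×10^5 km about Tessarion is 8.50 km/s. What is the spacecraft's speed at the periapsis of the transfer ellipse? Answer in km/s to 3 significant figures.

v = 11.3 km/s

From the circular-orbit relation v² = μ/r at r = 1.13×10^5 km: μ = v²r = (8.50)² × 1.13×10^5 = 8.16425×10^6 km³/s².
The Hohmann ellipse has a_t = (r₁ + r₂)/2 = 4.825×10^5 km.
The periapsis of the transfer ellipse is at r = 1.130×10^5 km.
Vis-viva: v = √[μ(2/r − 1/a_t)] = √[8.16425×10^6 × (2/1.130×10^5 − 1/4.825×10^5)] = 11.30 km/s.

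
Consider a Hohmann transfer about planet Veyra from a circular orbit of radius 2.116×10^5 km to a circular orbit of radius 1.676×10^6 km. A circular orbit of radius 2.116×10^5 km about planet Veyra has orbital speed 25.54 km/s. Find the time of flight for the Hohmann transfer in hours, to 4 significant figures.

t = 68.11 hours

From the circular-orbit relation v² = μ/r at r = 2.116×10^5 km: μ = v²r = (25.54)² × 2.116×10^5 = 1.38025×10^8 km³/s².
Transfer-ellipse semi-major axis a_t = (r₁ + r₂)/2 = (2.116×10^5 + 1.676×10^6)/2 = 9.438×10^5 km.
Transfer time t = π√(a_t³/μ) = π√((9.438×10^5)³ / 1.38025×10^8) = 2.452×10^5 s.
Converting: 2.452×10^5 s ÷ 3600 s/hour = 68.11 hours.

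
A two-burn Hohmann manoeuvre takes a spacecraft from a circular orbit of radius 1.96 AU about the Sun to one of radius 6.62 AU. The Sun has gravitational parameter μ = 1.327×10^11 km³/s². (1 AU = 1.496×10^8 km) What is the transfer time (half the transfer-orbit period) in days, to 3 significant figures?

t = 1620 days

In km: r₁ = 1.96 × 1.496×10^8 = 2.93216×10^8 km; r₂ = 6.62 × 1.496×10^8 = 9.90352×10^8 km.
Semi-major axis of the transfer orbit: a_t = (2.93216×10^8 + 9.90352×10^8)/2 = 6.41784×10^8 km.
By Kepler's third law the transfer-orbit period is T = 2π√(a_t³/μ), so t = T/2 = 1.402×10^8 s.
Converting: 1.402×10^8 s ÷ 86400 s/day = 1620 days.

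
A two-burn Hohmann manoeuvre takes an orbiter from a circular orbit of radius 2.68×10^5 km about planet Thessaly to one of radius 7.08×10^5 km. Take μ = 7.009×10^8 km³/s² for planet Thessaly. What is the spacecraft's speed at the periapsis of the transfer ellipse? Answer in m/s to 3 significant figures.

v = 61600 m/s

Transfer-ellipse semi-major axis a_t = (r₁ + r₂)/2 = (2.680×10^5 + 7.080×10^5)/2 = 4.880×10^5 km.
The periapsis of the transfer ellipse is at r = 2.680×10^5 km.
Vis-viva: v = √[μ(2/r − 1/a_t)] = √[7.009×10^8 × (2/2.680×10^5 − 1/4.880×10^5)] = 61.60 km/s.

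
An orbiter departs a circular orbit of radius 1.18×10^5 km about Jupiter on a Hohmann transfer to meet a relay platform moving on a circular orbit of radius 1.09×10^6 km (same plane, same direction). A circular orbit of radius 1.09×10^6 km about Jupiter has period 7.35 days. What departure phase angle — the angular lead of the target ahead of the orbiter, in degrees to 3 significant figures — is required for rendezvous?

From Kepler's third law T² = 4π²r³/μ at r = 1.09×10^6 km, T = 7.35 days = 7.35 × 86400 s = 6.3504×10^5 s: μ = 4π²r³/T² = 1.26776×10^8 km³/s².
The Hohmann ellipse has a_t = (r₁ + r₂)/2 = 6.040×10^5 km.
The half-period of the transfer ellipse is t = π√(a_t³/μ) = 1.30974×10^5 s.
The target's mean motion on its circular orbit is ω₂ = √(μ/r₂³) = 9.89416×10^-6 rad/s.
Angle swept by the target during transfer: ω₂·t = 1.2959 rad = 74.25°.
The orbiter traverses 180° on the transfer ellipse, so the target must lead by 180° − 74.25° = 106°.

φ = 106°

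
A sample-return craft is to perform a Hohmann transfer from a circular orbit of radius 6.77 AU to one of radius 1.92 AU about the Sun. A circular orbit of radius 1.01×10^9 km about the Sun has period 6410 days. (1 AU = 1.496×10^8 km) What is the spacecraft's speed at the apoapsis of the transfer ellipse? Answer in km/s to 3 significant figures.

v = 7.61 km/s

From Kepler's third law T² = 4π²r³/μ at r = 1.01×10^9 km, T = 6410 days = 6410 × 86400 s = 5.53824×10^8 s: μ = 4π²r³/T² = 1.32611×10^11 km³/s².
In km: r₁ = 6.77 × 1.496×10^8 = 1.012792×10^9 km; r₂ = 1.92 × 1.496×10^8 = 2.87232×10^8 km.
Transfer-ellipse semi-major axis a_t = (r₁ + r₂)/2 = (1.012792×10^9 + 2.87232×10^8)/2 = 6.50012×10^8 km.
At apoapsis, r = 1.012792×10^9 km.
Applying v² = μ(2/r − 1/a_t): v = 7.607 km/s.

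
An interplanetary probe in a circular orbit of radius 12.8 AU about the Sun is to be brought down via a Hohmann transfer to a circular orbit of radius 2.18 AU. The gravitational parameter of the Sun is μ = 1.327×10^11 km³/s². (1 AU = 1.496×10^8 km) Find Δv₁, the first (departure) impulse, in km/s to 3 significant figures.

Δv₁ = 3.83 km/s

In km: r₁ = 12.8 × 1.496×10^8 = 1.91488×10^9 km; r₂ = 2.18 × 1.496×10^8 = 3.26128×10^8 km.
Semi-major axis of the transfer orbit: a_t = (1.91488×10^9 + 3.26128×10^8)/2 = 1.120504×10^9 km.
On the circular orbit at r = 1.91488×10^9 km, v_c = √(μ/r) = 8.325 km/s.
Vis-viva on the transfer ellipse at r = 1.91488×10^9 km gives v_t = √[μ(2/r − 1/a_t)] = 4.491 km/s.
Δv₁ = |v_t − v_c| = |4.491 − 8.325| = 3.834 km/s.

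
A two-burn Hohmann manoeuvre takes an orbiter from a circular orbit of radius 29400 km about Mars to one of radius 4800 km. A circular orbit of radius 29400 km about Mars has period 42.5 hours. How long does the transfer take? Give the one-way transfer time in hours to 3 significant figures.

t = 9.43 hours

From Kepler's third law T² = 4π²r³/μ at r = 29400 km, T = 42.5 hours = 42.5 × 3600 s = 1.530×10^5 s: μ = 4π²r³/T² = 42856.7 km³/s².
Semi-major axis of the transfer orbit: a_t = (29400 + 4800)/2 = 17100 km.
By Kepler's third law the transfer-orbit period is T = 2π√(a_t³/μ), so t = T/2 = 33934 s.
Converting: 33934 s ÷ 3600 s/hour = 9.43 hours.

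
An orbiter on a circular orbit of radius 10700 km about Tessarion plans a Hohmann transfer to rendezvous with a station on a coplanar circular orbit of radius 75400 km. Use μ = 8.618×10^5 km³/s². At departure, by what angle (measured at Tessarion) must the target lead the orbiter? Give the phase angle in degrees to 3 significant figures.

Transfer-ellipse semi-major axis a_t = (r₁ + r₂)/2 = (10700 + 75400)/2 = 43050 km.
The half-period of the transfer ellipse is t = π√(a_t³/μ) = 30228 s.
The target's mean motion on its circular orbit is ω₂ = √(μ/r₂³) = 4.4838×10^-5 rad/s.
Angle swept by the target during transfer: ω₂·t = 1.3554 rad = 77.66°.
The orbiter traverses 180° on the transfer ellipse, so the target must lead by 180° − 77.66° = 102°.

φ = 102°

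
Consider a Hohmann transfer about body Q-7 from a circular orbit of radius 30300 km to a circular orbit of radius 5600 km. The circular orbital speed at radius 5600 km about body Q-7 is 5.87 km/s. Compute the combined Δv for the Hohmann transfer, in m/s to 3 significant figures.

Δv = 2870 m/s

From the circular-orbit relation v² = μ/r at r = 5600 km: μ = v²r = (5.87)² × 5600 = 1.92959×10^5 km³/s².
Semi-major axis of the transfer orbit: a_t = (30300 + 5600)/2 = 17950 km.
At r₁ the circular-orbit speed is v₁ = √(μ/r₁) = 2.524 km/s.
Transfer-orbit speed at r₁ (v² = μ(2/r − 1/a)): v_a = √[μ(2/r₁ − 1/a_t)] = 1.410 km/s.
First burn Δv₁ = |v_a − v₁| = 1.114 km/s.
At r₂, v₂ = √(μ/r₂) = 5.870 km/s.
Transfer-orbit speed at r₂: v_p = √[μ(2/r₂ − 1/a_t)] = 7.627 km/s.
Second burn Δv₂ = |v₂ − v_p| = 1.757 km/s.
Total Δv = Δv₁ + Δv₂ = 2.871 km/s.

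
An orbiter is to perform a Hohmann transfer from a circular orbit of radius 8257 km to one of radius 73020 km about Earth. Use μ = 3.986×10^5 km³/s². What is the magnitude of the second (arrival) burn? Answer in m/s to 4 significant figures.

Δv₂ = 1283 m/s

The Hohmann ellipse has a_t = (r₁ + r₂)/2 = 40638.5 km.
Circular speed at r = 73020 km: v_c = √(μ/r) = 2.336 km/s.
Vis-viva on the transfer ellipse at r = 73020 km gives v_t = √[μ(2/r − 1/a_t)] = 1.053 km/s.
Δv₂ = |v_t − v_c| = |1.053 − 2.336| = 1.283 km/s.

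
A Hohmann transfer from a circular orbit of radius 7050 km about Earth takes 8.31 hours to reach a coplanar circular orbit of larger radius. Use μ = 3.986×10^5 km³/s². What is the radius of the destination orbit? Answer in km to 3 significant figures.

r₂ = 59100 km

Transfer time t = 8.31 hours = 29916 s, and t = π√(a_t³/μ).
So a_t = (μ t²/π²)^(1/3) = (3.986×10^5 × (29916)² / π²)^(1/3) = 33063 km.
Since a_t = (r₁ + r₂)/2, r₂ = 2a_t − r₁ = 2×33063 − 7050 = 59076 km.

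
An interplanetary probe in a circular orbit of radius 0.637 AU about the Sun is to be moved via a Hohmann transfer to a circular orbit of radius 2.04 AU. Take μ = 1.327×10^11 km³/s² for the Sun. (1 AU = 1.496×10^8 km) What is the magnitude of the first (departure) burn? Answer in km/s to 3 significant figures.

In km: r₁ = 0.637 × 1.496×10^8 = 9.52952×10^7 km; r₂ = 2.04 × 1.496×10^8 = 3.05184×10^8 km.
The Hohmann ellipse has a_t = (r₁ + r₂)/2 = 2.002396×10^8 km.
On the circular orbit at r = 9.52952×10^7 km, v_c = √(μ/r) = 37.3164 km/s.
Vis-viva on the transfer ellipse at r = 9.52952×10^7 km gives v_t = √[μ(2/r − 1/a_t)] = 46.0687 km/s.
Δv₁ = |v_t − v_c| = |46.0687 − 37.3164| = 8.752 km/s.

Δv₁ = 8.75 km/s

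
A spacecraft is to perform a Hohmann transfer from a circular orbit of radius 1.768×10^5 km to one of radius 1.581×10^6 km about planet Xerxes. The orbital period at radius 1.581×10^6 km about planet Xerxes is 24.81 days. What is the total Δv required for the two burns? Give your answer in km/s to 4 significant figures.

From Kepler's third law T² = 4π²r³/μ at r = 1.581×10^6 km, T = 24.81 days = 24.81 × 86400 s = 2.143584×10^6 s: μ = 4π²r³/T² = 3.39527×10^7 km³/s².
The Hohmann ellipse has a_t = (r₁ + r₂)/2 = 8.789×10^5 km.
At r₁ the circular-orbit speed is v₁ = √(μ/r₁) = 13.858 km/s.
On the transfer ellipse at r₁, v² = μ(2/r − 1/a) gives v_p = √[μ(2/r₁ − 1/a_t)] = 18.586 km/s.
First burn Δv₁ = |v_p − v₁| = 4.728 km/s.
Circular speed at r₂: v₂ = √(μ/r₂) = 4.634 km/s.
Transfer-orbit speed at r₂: v_a = √[μ(2/r₂ − 1/a_t)] = 2.078 km/s.
Second burn Δv₂ = |v₂ − v_a| = 2.556 km/s.
Δv = Δv₁ + Δv₂ = 4.728 + 2.556 = 7.284 km/s.

Δv = 7.284 km/s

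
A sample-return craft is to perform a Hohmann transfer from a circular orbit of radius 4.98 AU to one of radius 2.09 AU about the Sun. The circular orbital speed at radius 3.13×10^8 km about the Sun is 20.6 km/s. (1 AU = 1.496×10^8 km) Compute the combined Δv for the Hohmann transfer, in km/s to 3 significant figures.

Δv = 6.94 km/s

From the circular-orbit relation v² = μ/r at r = 3.13×10^8 km: μ = v²r = (20.6)² × 3.13×10^8 = 1.32825×10^11 km³/s².
In km: r₁ = 4.98 × 1.496×10^8 = 7.45008×10^8 km; r₂ = 2.09 × 1.496×10^8 = 3.12664×10^8 km.
Transfer-ellipse semi-major axis a_t = (r₁ + r₂)/2 = (7.45008×10^8 + 3.12664×10^8)/2 = 5.28836×10^8 km.
At r₁ the circular-orbit speed is v₁ = √(μ/r₁) = 13.3524 km/s.
Transfer-orbit speed at r₁ (v² = μ(2/r − 1/a)): v_a = √[μ(2/r₁ − 1/a_t)] = 10.2669 km/s.
First burn Δv₁ = |v_a − v₁| = 3.0855 km/s.
Circular speed at r₂: v₂ = √(μ/r₂) = 20.6111 km/s.
Transfer-orbit speed at r₂: v_p = √[μ(2/r₂ − 1/a_t)] = 24.4636 km/s.
Second burn Δv₂ = |v₂ − v_p| = 3.8525 km/s.
Total Δv = Δv₁ + Δv₂ = 6.938 km/s.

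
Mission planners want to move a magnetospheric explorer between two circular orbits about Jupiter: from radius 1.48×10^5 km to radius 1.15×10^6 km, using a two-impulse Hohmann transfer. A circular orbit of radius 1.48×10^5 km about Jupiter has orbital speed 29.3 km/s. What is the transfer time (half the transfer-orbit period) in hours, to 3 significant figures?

From the circular-orbit relation v² = μ/r at r = 1.48×10^5 km: μ = v²r = (29.3)² × 1.48×10^5 = 1.27057×10^8 km³/s².
Semi-major axis of the transfer orbit: a_t = (1.480×10^5 + 1.150×10^6)/2 = 6.490×10^5 km.
Half the transfer-orbit period gives t = π√(a_t³/μ) = 1.457×10^5 s.
Converting: 1.457×10^5 s ÷ 3600 s/hour = 40.5 hours.

t = 40.5 hours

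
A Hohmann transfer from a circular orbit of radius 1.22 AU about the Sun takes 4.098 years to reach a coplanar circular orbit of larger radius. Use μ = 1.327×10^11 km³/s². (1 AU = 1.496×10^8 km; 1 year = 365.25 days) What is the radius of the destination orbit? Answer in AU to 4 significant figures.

In km: r₁ = 1.22 × 1.496×10^8 = 1.82512×10^8 km.
Transfer time t = 4.098 years × 365.25 × 86400 s = 1.293230448×10^8 s, and t = π√(a_t³/μ).
So a_t = (μ t²/π²)^(1/3) = (1.327×10^11 × (1.293230448×10^8)² / π²)^(1/3) = 6.0810×10^8 km.
Since a_t = (r₁ + r₂)/2, r₂ = 2a_t − r₁ = 2×6.0810×10^8 − 1.82512×10^8 = 1.033688×10^9 km.
In AU: r₂ = 1.033688×10^9 / 1.496×10^8 = 6.910 AU.

r₂ = 6.910 AU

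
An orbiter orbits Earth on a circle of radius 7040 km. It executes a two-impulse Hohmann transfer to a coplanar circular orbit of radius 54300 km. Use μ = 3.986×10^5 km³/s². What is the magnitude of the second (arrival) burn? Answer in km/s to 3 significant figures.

Δv₂ = 1.41 km/s

The Hohmann ellipse has a_t = (r₁ + r₂)/2 = 30670 km.
Circular speed at r = 54300 km: v_c = √(μ/r) = 2.709 km/s.
Vis-viva on the transfer ellipse at r = 54300 km gives v_t = √[μ(2/r − 1/a_t)] = 1.298 km/s.
Δv₂ = |v_t − v_c| = |1.298 − 2.709| = 1.411 km/s.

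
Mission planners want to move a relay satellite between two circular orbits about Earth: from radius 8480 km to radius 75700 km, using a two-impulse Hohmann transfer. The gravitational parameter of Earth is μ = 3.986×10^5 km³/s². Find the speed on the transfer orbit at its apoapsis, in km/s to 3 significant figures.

v = 1.03 km/s

The Hohmann ellipse has a_t = (r₁ + r₂)/2 = 42090 km.
At apoapsis, r = 75700 km.
Applying v² = μ(2/r − 1/a_t): v = 1.030 km/s.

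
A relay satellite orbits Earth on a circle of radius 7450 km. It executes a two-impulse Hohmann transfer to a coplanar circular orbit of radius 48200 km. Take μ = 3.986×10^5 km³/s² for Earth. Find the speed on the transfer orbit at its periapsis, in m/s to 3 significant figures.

Transfer-ellipse semi-major axis a_t = (r₁ + r₂)/2 = (7450 + 48200)/2 = 27825 km.
At periapsis, r = 7450 km.
Vis-viva: v = √[μ(2/r − 1/a_t)] = √[3.986×10^5 × (2/7450 − 1/27825)] = 9.627 km/s.

v = 9630 m/s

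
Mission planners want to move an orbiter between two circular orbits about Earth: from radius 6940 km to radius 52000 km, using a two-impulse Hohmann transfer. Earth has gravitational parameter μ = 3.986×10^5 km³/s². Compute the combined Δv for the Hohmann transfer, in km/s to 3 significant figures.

Semi-major axis of the transfer orbit: a_t = (6940 + 52000)/2 = 29470 km.
Circular speed at r₁: v₁ = √(μ/r₁) = √(3.986×10^5/6940) = 7.5786 km/s.
On the transfer ellipse at r₁, vis-viva gives v_p = √[μ(2/r₁ − 1/a_t)] = 10.067 km/s.
First burn Δv₁ = |v_p − v₁| = 2.488 km/s.
At r₂, v₂ = √(μ/r₂) = 2.769 km/s.
Transfer-orbit speed at r₂: v_a = √[μ(2/r₂ − 1/a_t)] = 1.344 km/s.
Second burn Δv₂ = |v₂ − v_a| = 1.425 km/s.
Total Δv = Δv₁ + Δv₂ = 3.913 km/s.

Δv = 3.91 km/s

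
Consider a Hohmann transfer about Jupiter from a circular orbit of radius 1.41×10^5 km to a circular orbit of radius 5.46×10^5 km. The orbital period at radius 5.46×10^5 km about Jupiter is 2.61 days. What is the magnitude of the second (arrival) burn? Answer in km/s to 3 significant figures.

From Kepler's third law T² = 4π²r³/μ at r = 5.46×10^5 km, T = 2.61 days = 2.61 × 86400 s = 2.25504×10^5 s: μ = 4π²r³/T² = 1.26366×10^8 km³/s².
Transfer-ellipse semi-major axis a_t = (r₁ + r₂)/2 = (1.410×10^5 + 5.460×10^5)/2 = 3.435×10^5 km.
On the circular orbit at r = 5.460×10^5 km, v_c = √(μ/r) = 15.213 km/s.
Transfer-orbit speed at the same r (vis-viva, a = a_t): v_t = √[μ(2/r − 1/a_t)] = 9.7469 km/s.
Δv₂ = |v_t − v_c| = |9.7469 − 15.213| = 5.466 km/s.

Δv₂ = 5.47 km/s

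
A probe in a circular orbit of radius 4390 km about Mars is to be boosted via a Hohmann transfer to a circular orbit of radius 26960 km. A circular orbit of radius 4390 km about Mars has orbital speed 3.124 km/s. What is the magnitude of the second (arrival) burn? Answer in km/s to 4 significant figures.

Δv₂ = 0.5935 km/s

From the circular-orbit relation v² = μ/r at r = 4390 km: μ = v²r = (3.124)² × 4390 = 42843.7 km³/s².
Semi-major axis of the transfer orbit: a_t = (4390 + 26960)/2 = 15675 km.
On the circular orbit at r = 26960 km, v_c = √(μ/r) = 1.2606 km/s.
Vis-viva on the transfer ellipse at r = 26960 km gives v_t = √[μ(2/r − 1/a_t)] = 0.66713 km/s.
Δv₂ = |v_t − v_c| = |0.66713 − 1.2606| = 0.5935 km/s.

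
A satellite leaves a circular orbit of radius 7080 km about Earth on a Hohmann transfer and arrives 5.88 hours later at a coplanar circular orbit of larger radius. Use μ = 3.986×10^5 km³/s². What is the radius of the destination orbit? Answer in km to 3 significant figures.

Transfer time t = 5.88 hours = 21168 s, and t = π√(a_t³/μ).
So a_t = (μ t²/π²)^(1/3) = (3.986×10^5 × (21168)² / π²)^(1/3) = 26254 km.
Since a_t = (r₁ + r₂)/2, r₂ = 2a_t − r₁ = 2×26254 − 7080 = 45428 km.

r₂ = 45400 km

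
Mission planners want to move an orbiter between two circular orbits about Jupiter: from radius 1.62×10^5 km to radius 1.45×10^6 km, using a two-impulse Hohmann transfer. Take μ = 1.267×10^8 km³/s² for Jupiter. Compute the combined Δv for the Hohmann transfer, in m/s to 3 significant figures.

The Hohmann ellipse has a_t = (r₁ + r₂)/2 = 8.060×10^5 km.
Circular speed at r₁: v₁ = √(μ/r₁) = √(1.267×10^8/1.620×10^5) = 27.966 km/s.
On the transfer ellipse at r₁, v² = μ(2/r − 1/a) gives v_p = √[μ(2/r₁ − 1/a_t)] = 37.510 km/s.
First burn Δv₁ = |v_p − v₁| = 9.544 km/s.
At r₂, v₂ = √(μ/r₂) = 9.348 km/s.
Transfer-orbit speed at r₂: v_a = √[μ(2/r₂ − 1/a_t)] = 4.191 km/s.
Second burn Δv₂ = |v₂ − v_a| = 5.157 km/s.
Total Δv = Δv₁ + Δv₂ = 14.70 km/s.

Δv = 14700 m/s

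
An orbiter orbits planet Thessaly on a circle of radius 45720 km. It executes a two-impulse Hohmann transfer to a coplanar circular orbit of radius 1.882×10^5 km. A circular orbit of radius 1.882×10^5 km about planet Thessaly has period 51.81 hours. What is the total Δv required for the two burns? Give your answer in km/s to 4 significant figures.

Δv = 5.830 km/s

From Kepler's third law T² = 4π²r³/μ at r = 1.882×10^5 km, T = 51.81 hours = 51.81 × 3600 s = 1.86516×10^5 s: μ = 4π²r³/T² = 7.56461×10^6 km³/s².
Semi-major axis of the transfer orbit: a_t = (45720 + 1.882×10^5)/2 = 1.1696×10^5 km.
Circular speed at r₁: v₁ = √(μ/r₁) = √(7.56461×10^6/45720) = 12.863 km/s.
On the transfer ellipse at r₁, v² = μ(2/r − 1/a) gives v_p = √[μ(2/r₁ − 1/a_t)] = 16.317 km/s.
First burn Δv₁ = |v_p − v₁| = 3.454 km/s.
Circular speed at r₂: v₂ = √(μ/r₂) = 6.340 km/s.
Transfer-orbit speed at r₂: v_a = √[μ(2/r₂ − 1/a_t)] = 3.964 km/s.
Second burn Δv₂ = |v₂ − v_a| = 2.376 km/s.
Total Δv = Δv₁ + Δv₂ = 5.830 km/s.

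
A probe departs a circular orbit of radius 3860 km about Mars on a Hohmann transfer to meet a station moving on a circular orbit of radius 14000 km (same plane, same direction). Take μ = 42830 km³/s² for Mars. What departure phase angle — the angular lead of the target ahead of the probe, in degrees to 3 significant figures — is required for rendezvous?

Transfer-ellipse semi-major axis a_t = (r₁ + r₂)/2 = (3860 + 14000)/2 = 8930 km.
Transfer time t = π√(a_t³/μ) = 12810 s.
Target angular speed ω₂ = √(μ/r₂³) = 1.2493×10^-4 rad/s.
Angle swept by the target during transfer: ω₂·t = 1.6004 rad = 91.70°.
The probe traverses 180° on the transfer ellipse, so the target must lead by 180° − 91.70° = 88.3°.

φ = 88.3°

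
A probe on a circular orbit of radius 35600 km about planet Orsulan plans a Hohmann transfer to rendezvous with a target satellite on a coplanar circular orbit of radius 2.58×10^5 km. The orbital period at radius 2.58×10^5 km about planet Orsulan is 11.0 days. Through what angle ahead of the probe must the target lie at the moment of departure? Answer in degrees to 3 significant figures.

φ = 103°

From Kepler's third law T² = 4π²r³/μ at r = 2.58×10^5 km, T = 11.0 days = 11.0 × 86400 s = 9.504×10^5 s: μ = 4π²r³/T² = 7.50596×10^5 km³/s².
The Hohmann ellipse has a_t = (r₁ + r₂)/2 = 1.468×10^5 km.
Transfer time t = π√(a_t³/μ) = 2.0396×10^5 s.
Target angular speed ω₂ = √(μ/r₂³) = 6.6111×10^-6 rad/s.
Angle swept by the target during transfer: ω₂·t = 1.3484 rad = 77.26°.
The probe traverses 180° on the transfer ellipse, so the target must lead by 180° − 77.26° = 103°.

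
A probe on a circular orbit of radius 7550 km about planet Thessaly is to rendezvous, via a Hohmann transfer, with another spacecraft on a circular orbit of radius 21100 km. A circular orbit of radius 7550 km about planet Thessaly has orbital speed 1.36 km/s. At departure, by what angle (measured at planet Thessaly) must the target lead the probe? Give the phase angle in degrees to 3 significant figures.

φ = 79.3°

From the circular-orbit relation v² = μ/r at r = 7550 km: μ = v²r = (1.36)² × 7550 = 13964.5 km³/s².
Transfer-ellipse semi-major axis a_t = (r₁ + r₂)/2 = (7550 + 21100)/2 = 14325 km.
Transfer time t = π√(a_t³/μ) = 45581 s.
The target's mean motion on its circular orbit is ω₂ = √(μ/r₂³) = 3.8556×10^-5 rad/s.
Angle swept by the target during transfer: ω₂·t = 1.757 rad = 100.7°.
Arrival is 180° from departure on the ellipse, so φ = 180° − 100.7° = 79.3°.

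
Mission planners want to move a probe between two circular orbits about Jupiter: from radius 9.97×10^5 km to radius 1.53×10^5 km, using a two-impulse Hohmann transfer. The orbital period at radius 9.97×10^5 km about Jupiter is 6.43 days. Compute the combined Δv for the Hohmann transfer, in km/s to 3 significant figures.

From Kepler's third law T² = 4π²r³/μ at r = 9.97×10^5 km, T = 6.43 days = 6.43 × 86400 s = 5.55552×10^5 s: μ = 4π²r³/T² = 1.26764×10^8 km³/s².
Transfer-ellipse semi-major axis a_t = (r₁ + r₂)/2 = (9.970×10^5 + 1.530×10^5)/2 = 5.750×10^5 km.
Circular speed at r₁: v₁ = √(μ/r₁) = √(1.26764×10^8/9.970×10^5) = 11.2759 km/s.
Transfer-orbit speed at r₁ (vis-viva): v_a = √[μ(2/r₁ − 1/a_t)] = 5.81650 km/s.
First burn Δv₁ = |v_a − v₁| = 5.459 km/s.
At r₂, v₂ = √(μ/r₂) = 28.784 km/s.
Transfer-orbit speed at r₂: v_p = √[μ(2/r₂ − 1/a_t)] = 37.902 km/s.
Second burn Δv₂ = |v₂ − v_p| = 9.118 km/s.
Δv = Δv₁ + Δv₂ = 5.459 + 9.118 = 14.58 km/s.

Δv = 14.6 km/s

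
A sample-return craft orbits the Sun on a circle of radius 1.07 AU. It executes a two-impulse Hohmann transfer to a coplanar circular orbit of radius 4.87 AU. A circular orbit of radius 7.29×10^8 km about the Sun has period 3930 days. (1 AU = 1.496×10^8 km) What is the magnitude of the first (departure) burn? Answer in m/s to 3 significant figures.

From Kepler's third law T² = 4π²r³/μ at r = 7.29×10^8 km, T = 3930 days = 3930 × 86400 s = 3.39552×10^8 s: μ = 4π²r³/T² = 1.32657×10^11 km³/s².
In km: r₁ = 1.07 × 1.496×10^8 = 1.60072×10^8 km; r₂ = 4.87 × 1.496×10^8 = 7.28552×10^8 km.
Semi-major axis of the transfer orbit: a_t = (1.60072×10^8 + 7.28552×10^8)/2 = 4.44312×10^8 km.
Circular speed at r = 1.60072×10^8 km: v_c = √(μ/r) = 28.78771 km/s.
Vis-viva on the transfer ellipse at r = 1.60072×10^8 km gives v_t = √[μ(2/r − 1/a_t)] = 36.86323 km/s.
Δv₁ = |v_t − v_c| = |36.86323 − 28.78771| = 8.076 km/s.

Δv₁ = 8080 m/s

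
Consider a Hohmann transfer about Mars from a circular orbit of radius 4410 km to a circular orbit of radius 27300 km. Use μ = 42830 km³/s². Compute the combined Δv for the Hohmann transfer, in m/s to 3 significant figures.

Semi-major axis of the transfer orbit: a_t = (4410 + 27300)/2 = 15855 km.
Circular speed at r₁: v₁ = √(μ/r₁) = √(42830/4410) = 3.1164 km/s.
Transfer-orbit speed at r₁ (v² = μ(2/r − 1/a)): v_p = √[μ(2/r₁ − 1/a_t)] = 4.0893 km/s.
First burn Δv₁ = |v_p − v₁| = 0.9729 km/s.
At r₂, v₂ = √(μ/r₂) = 1.25254 km/s.
Transfer-orbit speed at r₂: v_a = √[μ(2/r₂ − 1/a_t)] = 0.660585 km/s.
Second burn Δv₂ = |v₂ − v_a| = 0.5920 km/s.
Δv = Δv₁ + Δv₂ = 0.9729 + 0.5920 = 1.565 km/s.

Δv = 1560 m/s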